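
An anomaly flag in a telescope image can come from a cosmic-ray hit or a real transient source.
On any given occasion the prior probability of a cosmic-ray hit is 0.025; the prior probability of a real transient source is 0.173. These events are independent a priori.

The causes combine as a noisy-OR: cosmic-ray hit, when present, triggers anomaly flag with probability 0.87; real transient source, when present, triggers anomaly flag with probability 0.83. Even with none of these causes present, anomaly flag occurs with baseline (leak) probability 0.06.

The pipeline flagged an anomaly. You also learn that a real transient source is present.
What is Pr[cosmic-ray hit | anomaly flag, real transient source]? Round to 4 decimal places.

Pr[cosmic-ray hit | anomaly flag, real transient source] ≈ 0.0290

Under noisy-OR, P(anomaly flag | causes) = 1 − (1−0.06)·∏(1−qᵢ) over the active causes.
P(anomaly flag | real transient source) = 0.8402·0.975 + 0.979226·0.025 = 0.819195 + 0.024481 = 0.843676
The cosmic-ray hit-present share is 0.979226·0.025 = 0.024481.
Hence the posterior is 0.024481/0.843676 ≈ 0.0290.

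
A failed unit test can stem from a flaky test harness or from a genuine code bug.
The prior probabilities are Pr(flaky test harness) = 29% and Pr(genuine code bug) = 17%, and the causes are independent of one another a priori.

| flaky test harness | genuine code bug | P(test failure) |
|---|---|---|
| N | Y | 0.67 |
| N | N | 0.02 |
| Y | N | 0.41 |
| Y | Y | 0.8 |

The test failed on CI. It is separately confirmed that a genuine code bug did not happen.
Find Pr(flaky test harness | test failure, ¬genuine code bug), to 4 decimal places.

Pr(flaky test harness | test failure, ¬genuine code bug) ≈ 0.8933

Sum P(test failure|·) weighted by the priors over both values of flaky test harness:
  P(test failure | ¬genuine code bug) = 0.02·0.71 + 0.41·0.29
        = 0.014200 + 0.118900 = 0.133100
Configurations with flaky test harness contribute 0.118900, so
  P(flaky test harness | test failure, ¬genuine code bug) = 0.118900 / 0.133100 ≈ 0.8933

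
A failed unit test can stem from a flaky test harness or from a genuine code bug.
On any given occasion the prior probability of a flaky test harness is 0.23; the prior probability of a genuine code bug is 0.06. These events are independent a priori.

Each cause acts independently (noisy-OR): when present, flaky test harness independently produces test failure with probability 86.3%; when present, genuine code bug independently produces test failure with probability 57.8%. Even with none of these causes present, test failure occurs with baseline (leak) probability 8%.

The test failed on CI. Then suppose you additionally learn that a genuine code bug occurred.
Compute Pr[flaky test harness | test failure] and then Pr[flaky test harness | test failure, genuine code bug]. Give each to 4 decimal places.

Pr[flaky test harness | test failure] ≈ 0.7010; Pr[flaky test harness | test failure, genuine code bug] ≈ 0.3161

Under noisy-OR, P(test failure | causes) = 1 − (1−0.08)·∏(1−qᵢ) over the active causes.
P(test failure) = 0.08*0.77*0.94 + 0.61176*0.77*0.06 + 0.87396*0.23*0.94 + 0.946811*0.23*0.06 = 0.057904 + 0.028263 + 0.188950 + 0.013066 = 0.288183
The flaky test harness-present share is 0.188950 + 0.013066 = 0.202016.
P(flaky test harness | test failure) = 0.202016 / 0.288183 ≈ 0.7010

Now also conditioning on genuine code bug=true:
By total probability over both values of flaky test harness:
  P(test failure | genuine code bug) = 0.61176·0.77 + 0.946811·0.23
        = 0.471055 + 0.217767 = 0.688822
The terms with flaky test harness present sum to 0.217767, so
  P(flaky test harness | test failure, genuine code bug) = 0.217767 / 0.688822 ≈ 0.3161
Conditioning on genuine code bug lowers the posterior on flaky test harness: the classic explaining-away effect in a common-effect structure.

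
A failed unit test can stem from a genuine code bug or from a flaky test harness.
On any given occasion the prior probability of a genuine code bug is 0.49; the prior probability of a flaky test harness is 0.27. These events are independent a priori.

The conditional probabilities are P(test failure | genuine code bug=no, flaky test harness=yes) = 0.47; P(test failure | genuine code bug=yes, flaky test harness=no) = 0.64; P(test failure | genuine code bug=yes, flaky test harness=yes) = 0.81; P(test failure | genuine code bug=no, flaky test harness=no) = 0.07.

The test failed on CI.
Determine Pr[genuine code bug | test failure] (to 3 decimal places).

Enumerate the 4 (genuine code bug, flaky test harness) configurations and weight by the priors:
  P(test failure) = 0.07·0.51·0.73 + 0.47·0.51·0.27 + 0.64·0.49·0.73 + 0.81·0.49·0.27
        = 0.026061 + 0.064719 + 0.228928 + 0.107163 = 0.426871
Configurations with genuine code bug contribute 0.336091, so
  P(genuine code bug | test failure) = 0.336091 / 0.426871 ≈ 0.787

Pr[genuine code bug | test failure] ≈ 0.787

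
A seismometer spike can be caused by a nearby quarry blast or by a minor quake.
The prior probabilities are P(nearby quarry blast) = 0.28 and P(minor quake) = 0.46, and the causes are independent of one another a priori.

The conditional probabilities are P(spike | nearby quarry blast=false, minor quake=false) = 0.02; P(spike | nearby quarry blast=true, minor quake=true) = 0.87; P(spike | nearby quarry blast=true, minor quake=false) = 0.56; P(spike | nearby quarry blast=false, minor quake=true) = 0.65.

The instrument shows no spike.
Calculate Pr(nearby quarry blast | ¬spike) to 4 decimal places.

Numerator (weight on configurations with nearby quarry blast): 0.066528 + 0.016744 = 0.083272
Normalizer over all consistent configurations: 0.98·0.72·0.54 + 0.35·0.72·0.46 + 0.44·0.28·0.54 + 0.13·0.28·0.46 = 0.580216
P(nearby quarry blast | ¬spike) = 0.083272/0.580216 ≈ 0.1435

Pr(nearby quarry blast | ¬spike) ≈ 0.1435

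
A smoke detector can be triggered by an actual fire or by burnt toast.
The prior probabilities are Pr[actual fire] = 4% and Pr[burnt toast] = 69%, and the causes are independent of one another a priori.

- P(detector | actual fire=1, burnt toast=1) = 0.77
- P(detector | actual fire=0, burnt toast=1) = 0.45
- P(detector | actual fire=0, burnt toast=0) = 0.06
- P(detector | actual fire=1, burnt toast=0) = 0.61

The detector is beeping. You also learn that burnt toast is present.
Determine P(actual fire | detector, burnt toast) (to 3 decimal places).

P(actual fire | detector, burnt toast) ≈ 0.067

P(detector | burnt toast) = 0.45×0.96 + 0.77×0.04 = 0.432000 + 0.030800 = 0.462800
Restricting to configurations with actual fire present: 0.77×0.04 = 0.030800.
P(actual fire | detector, burnt toast) = 0.030800 / 0.462800 ≈ 0.067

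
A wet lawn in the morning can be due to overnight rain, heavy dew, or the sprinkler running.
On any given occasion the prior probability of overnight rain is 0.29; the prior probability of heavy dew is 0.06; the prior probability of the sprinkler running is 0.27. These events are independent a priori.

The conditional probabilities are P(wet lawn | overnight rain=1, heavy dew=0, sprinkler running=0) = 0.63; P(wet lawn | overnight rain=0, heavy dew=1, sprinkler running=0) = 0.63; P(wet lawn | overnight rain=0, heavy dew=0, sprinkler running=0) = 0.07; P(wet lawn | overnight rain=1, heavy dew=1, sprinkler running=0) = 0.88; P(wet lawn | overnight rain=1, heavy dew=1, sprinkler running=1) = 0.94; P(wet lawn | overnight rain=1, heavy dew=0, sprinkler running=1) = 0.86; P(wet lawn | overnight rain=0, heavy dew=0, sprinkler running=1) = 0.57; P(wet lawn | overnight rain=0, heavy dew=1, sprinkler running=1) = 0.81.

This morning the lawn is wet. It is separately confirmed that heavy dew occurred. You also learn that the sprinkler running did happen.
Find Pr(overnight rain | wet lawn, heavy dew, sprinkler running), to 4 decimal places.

Sum P(wet lawn|·) weighted by the priors over both values of overnight rain:
  P(wet lawn | heavy dew, sprinkler running) = 0.81·0.71 + 0.94·0.29
        = 0.575100 + 0.272600 = 0.847700
Configurations with overnight rain contribute 0.272600, so
  P(overnight rain | wet lawn, heavy dew, sprinkler running) = 0.272600 / 0.847700 ≈ 0.3216

Pr(overnight rain | wet lawn, heavy dew, sprinkler running) ≈ 0.3216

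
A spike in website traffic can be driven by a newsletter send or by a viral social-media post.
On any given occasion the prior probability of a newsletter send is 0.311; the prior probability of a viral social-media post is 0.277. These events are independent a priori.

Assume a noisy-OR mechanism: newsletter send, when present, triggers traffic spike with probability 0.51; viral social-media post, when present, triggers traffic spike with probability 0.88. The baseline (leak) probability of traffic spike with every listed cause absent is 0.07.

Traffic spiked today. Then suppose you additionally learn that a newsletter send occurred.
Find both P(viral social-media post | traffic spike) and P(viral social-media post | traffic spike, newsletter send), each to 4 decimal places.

Under noisy-OR, P(traffic spike | causes) = 1 − (1−0.07)·∏(1−qᵢ) over the active causes.
For the numerator, keep only viral social-media post=true terms: 0.169554 + 0.081436 = 0.250990
Normalizer over all consistent configurations: 0.07*0.689*0.723 + 0.8884*0.689*0.277 + 0.5443*0.311*0.723 + 0.945316*0.311*0.277 = 0.408247
Posterior = 0.250990 / 0.408247 ≈ 0.6148

With the extra evidence:
By total probability over both values of viral social-media post:
  P(traffic spike | newsletter send) = 0.5443·0.723 + 0.945316·0.277
        = 0.393529 + 0.261853 = 0.655382
Configurations with viral social-media post contribute 0.261853, so
  P(viral social-media post | traffic spike, newsletter send) = 0.261853 / 0.655382 ≈ 0.3995
— newsletter send explains away the evidence for viral social-media post.

P(viral social-media post | traffic spike) ≈ 0.6148; P(viral social-media post | traffic spike, newsletter send) ≈ 0.3995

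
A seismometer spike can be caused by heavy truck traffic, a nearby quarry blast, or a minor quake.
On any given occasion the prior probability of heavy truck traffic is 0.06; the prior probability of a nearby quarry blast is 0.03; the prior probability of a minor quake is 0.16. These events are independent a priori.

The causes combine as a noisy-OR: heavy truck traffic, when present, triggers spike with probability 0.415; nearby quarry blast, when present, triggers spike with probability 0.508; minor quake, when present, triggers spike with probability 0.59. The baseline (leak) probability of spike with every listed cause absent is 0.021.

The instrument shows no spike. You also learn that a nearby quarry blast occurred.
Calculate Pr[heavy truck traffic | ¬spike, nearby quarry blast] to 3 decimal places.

Pr[heavy truck traffic | ¬spike, nearby quarry blast] ≈ 0.036

Under noisy-OR, P(spike | causes) = 1 − (1−0.021)·∏(1−qᵢ) over the active causes.
Numerator (weight on configurations with heavy truck traffic): 0.014202 + 0.001109 = 0.015311
Denominator P(¬spike | nearby quarry blast): 0.481668×0.94×0.84 + 0.197484×0.94×0.16 + 0.281776×0.06×0.84 + 0.115528×0.06×0.16 = 0.425338
Posterior = 0.015311 / 0.425338 ≈ 0.036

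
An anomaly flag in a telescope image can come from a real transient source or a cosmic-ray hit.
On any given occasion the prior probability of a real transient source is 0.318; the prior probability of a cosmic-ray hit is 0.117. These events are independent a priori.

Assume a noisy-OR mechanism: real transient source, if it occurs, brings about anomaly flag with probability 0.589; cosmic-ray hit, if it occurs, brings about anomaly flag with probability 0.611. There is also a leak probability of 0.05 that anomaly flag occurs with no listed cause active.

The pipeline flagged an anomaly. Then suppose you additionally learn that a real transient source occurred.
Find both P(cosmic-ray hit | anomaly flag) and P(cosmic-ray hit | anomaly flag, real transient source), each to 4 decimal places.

P(cosmic-ray hit | anomaly flag) ≈ 0.2891; P(cosmic-ray hit | anomaly flag, real transient source) ≈ 0.1557

Under noisy-OR, P(anomaly flag | causes) = 1 − (1−0.05)·∏(1−qᵢ) over the active causes.
Numerator (weight on configurations with cosmic-ray hit): 0.050306 + 0.031555 = 0.081861
Denominator P(anomaly flag): 0.05*0.682*0.883 + 0.63045*0.682*0.117 + 0.60955*0.318*0.883 + 0.848115*0.318*0.117 = 0.283129
P(cosmic-ray hit | anomaly flag) = 0.081861/0.283129 ≈ 0.2891

Now condition on the additional information:
For the numerator, keep only cosmic-ray hit=true terms: 0.848115×0.117 = 0.099229
Denominator P(anomaly flag | real transient source): 0.60955×0.883 + 0.848115×0.117 = 0.637462
Posterior = 0.099229 / 0.637462 ≈ 0.1557
Conditioning on real transient source lowers the posterior on cosmic-ray hit: the classic explaining-away effect in a common-effect structure.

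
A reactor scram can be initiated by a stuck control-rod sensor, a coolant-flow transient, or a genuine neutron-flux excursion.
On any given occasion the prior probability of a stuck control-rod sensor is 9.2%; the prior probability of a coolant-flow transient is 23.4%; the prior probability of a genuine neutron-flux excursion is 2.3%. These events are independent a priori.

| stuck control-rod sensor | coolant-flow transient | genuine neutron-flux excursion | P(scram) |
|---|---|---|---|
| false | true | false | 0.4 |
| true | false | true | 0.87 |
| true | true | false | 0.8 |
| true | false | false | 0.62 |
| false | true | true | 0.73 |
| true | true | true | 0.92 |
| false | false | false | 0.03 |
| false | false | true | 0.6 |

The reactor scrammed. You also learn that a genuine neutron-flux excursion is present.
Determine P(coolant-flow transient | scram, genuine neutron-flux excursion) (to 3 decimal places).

P(coolant-flow transient | scram, genuine neutron-flux excursion) ≈ 0.268

Weight on coolant-flow transient=true, given the evidence: 0.155105 + 0.019806 = 0.174911
Normalizer over all consistent configurations: 0.6×0.908×0.766 + 0.73×0.908×0.234 + 0.87×0.092×0.766 + 0.92×0.092×0.234 = 0.653539
P(coolant-flow transient | scram, genuine neutron-flux excursion) = 0.174911/0.653539 ≈ 0.268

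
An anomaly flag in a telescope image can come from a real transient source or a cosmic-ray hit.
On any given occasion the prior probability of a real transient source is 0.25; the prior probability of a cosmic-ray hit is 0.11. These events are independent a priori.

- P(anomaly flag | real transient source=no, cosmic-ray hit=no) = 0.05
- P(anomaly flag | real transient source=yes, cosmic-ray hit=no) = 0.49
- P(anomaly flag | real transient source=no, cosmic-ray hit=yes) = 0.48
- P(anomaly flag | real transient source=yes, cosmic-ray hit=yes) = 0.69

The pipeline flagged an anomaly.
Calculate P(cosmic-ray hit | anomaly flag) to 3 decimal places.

P(cosmic-ray hit | anomaly flag) ≈ 0.291

Numerator (weight on configurations with cosmic-ray hit): 0.039600 + 0.018975 = 0.058575
The normalizing constant is 0.05*0.75*0.89 + 0.48*0.75*0.11 + 0.49*0.25*0.89 + 0.69*0.25*0.11 = 0.200975
P(cosmic-ray hit | anomaly flag) = 0.058575/0.200975 ≈ 0.291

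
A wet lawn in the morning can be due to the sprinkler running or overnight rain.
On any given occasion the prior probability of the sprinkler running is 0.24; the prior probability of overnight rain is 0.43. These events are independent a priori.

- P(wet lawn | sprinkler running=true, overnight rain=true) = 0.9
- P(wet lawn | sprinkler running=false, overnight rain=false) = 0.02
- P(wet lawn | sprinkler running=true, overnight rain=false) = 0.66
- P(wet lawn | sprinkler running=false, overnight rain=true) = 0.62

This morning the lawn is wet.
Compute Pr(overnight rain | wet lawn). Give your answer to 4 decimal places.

Pr(overnight rain | wet lawn) ≈ 0.7491

Enumerate the 4 (sprinkler running, overnight rain) configurations and weight by the priors:
  P(wet lawn) = 0.02·0.76·0.57 + 0.62·0.76·0.43 + 0.66·0.24·0.57 + 0.9·0.24·0.43
        = 0.008664 + 0.202616 + 0.090288 + 0.092880 = 0.394448
Keeping only the overnight rain-present terms gives 0.295496, so
  P(overnight rain | wet lawn) = 0.295496 / 0.394448 ≈ 0.7491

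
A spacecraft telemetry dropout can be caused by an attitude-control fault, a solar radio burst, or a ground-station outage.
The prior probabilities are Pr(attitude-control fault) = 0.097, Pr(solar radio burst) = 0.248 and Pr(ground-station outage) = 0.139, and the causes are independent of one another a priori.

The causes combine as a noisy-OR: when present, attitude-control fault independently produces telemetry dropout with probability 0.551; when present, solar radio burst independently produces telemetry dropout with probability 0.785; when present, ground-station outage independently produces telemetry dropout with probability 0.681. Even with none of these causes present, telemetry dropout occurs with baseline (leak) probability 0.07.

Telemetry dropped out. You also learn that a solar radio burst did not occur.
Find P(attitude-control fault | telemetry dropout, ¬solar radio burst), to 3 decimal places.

Under noisy-OR, P(telemetry dropout | causes) = 1 − (1−0.07)·∏(1−qᵢ) over the active causes.
Numerator (weight on configurations with attitude-control fault): 0.048643 + 0.011687 = 0.060330
Denominator P(telemetry dropout | ¬solar radio burst): 0.07*0.903*0.861 + 0.70333*0.903*0.139 + 0.58243*0.097*0.861 + 0.866795*0.097*0.139 = 0.203034
Posterior = 0.060330 / 0.203034 ≈ 0.297

P(attitude-control fault | telemetry dropout, ¬solar radio burst) ≈ 0.297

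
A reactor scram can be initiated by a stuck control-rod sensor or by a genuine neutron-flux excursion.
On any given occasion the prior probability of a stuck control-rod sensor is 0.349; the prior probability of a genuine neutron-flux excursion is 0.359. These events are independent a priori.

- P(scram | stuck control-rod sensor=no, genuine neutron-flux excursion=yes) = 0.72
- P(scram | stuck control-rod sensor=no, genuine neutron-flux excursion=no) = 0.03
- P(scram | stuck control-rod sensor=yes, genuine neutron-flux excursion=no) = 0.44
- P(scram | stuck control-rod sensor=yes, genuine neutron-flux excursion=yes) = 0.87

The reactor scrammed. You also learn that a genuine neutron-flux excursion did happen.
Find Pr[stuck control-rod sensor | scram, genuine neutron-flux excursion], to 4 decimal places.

Pr[stuck control-rod sensor | scram, genuine neutron-flux excursion] ≈ 0.3931

For the numerator, keep only stuck control-rod sensor=true terms: 0.87×0.349 = 0.303630
The normalizing constant is 0.72×0.651 + 0.87×0.349 = 0.772350
P(stuck control-rod sensor | scram, genuine neutron-flux excursion) = 0.303630/0.772350 ≈ 0.3931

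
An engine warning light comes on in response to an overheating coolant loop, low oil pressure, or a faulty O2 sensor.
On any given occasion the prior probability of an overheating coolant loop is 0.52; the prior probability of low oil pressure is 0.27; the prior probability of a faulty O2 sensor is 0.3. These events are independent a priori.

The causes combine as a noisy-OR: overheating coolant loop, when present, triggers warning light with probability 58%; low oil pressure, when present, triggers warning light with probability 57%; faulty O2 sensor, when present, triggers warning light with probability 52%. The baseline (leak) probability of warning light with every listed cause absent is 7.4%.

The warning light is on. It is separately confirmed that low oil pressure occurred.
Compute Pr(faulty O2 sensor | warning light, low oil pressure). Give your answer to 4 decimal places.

Under noisy-OR, P(warning light | causes) = 1 − (1−0.074)·∏(1−qᵢ) over the active causes.
Enumerate the 4 (overheating coolant loop, faulty O2 sensor) configurations and weight by the priors:
  P(warning light | low oil pressure) = 0.60182·0.48·0.7 + 0.808874·0.48·0.3 + 0.832764·0.52·0.7 + 0.919727·0.52·0.3
        = 0.202212 + 0.116478 + 0.303126 + 0.143477 = 0.765293
Configurations with faulty O2 sensor contribute 0.259955, so
  P(faulty O2 sensor | warning light, low oil pressure) = 0.259955 / 0.765293 ≈ 0.3397

Pr(faulty O2 sensor | warning light, low oil pressure) ≈ 0.3397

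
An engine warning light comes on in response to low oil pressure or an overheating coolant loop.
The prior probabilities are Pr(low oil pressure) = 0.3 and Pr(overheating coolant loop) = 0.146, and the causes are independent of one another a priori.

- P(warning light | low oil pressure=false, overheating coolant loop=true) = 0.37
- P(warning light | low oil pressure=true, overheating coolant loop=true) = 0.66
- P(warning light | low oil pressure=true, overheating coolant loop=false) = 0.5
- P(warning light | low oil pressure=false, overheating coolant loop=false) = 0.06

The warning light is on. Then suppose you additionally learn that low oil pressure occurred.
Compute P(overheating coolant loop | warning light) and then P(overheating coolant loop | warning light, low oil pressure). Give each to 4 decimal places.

P(warning light) = 0.06*0.7*0.854 + 0.37*0.7*0.146 + 0.5*0.3*0.854 + 0.66*0.3*0.146 = 0.035868 + 0.037814 + 0.128100 + 0.028908 = 0.230690
Of this, 0.066722 comes from 0.037814 + 0.028908 (the overheating coolant loop=true cases).
P(overheating coolant loop | warning light) = 0.066722 / 0.230690 ≈ 0.2892

Now also conditioning on low oil pressure=true:
P(warning light | low oil pressure) = 0.5*0.854 + 0.66*0.146 = 0.427000 + 0.096360 = 0.523360
The overheating coolant loop-present share is 0.66*0.146 = 0.096360.
Hence the posterior is 0.096360/0.523360 ≈ 0.1841.
Conditioning on low oil pressure lowers the posterior on overheating coolant loop: the classic explaining-away effect in a common-effect structure.

P(overheating coolant loop | warning light) ≈ 0.2892; P(overheating coolant loop | warning light, low oil pressure) ≈ 0.1841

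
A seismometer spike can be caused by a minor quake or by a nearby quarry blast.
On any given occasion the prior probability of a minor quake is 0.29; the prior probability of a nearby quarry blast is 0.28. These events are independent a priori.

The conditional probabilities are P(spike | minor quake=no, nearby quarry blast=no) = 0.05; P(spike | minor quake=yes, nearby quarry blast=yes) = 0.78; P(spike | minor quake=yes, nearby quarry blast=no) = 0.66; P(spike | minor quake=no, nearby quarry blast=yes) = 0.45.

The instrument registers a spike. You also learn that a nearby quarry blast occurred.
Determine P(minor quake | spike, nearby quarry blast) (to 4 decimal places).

P(minor quake | spike, nearby quarry blast) ≈ 0.4145

Weight on minor quake=true, given the evidence: 0.78·0.29 = 0.226200
The normalizing constant is 0.45·0.71 + 0.78·0.29 = 0.545700
Posterior = 0.226200 / 0.545700 ≈ 0.4145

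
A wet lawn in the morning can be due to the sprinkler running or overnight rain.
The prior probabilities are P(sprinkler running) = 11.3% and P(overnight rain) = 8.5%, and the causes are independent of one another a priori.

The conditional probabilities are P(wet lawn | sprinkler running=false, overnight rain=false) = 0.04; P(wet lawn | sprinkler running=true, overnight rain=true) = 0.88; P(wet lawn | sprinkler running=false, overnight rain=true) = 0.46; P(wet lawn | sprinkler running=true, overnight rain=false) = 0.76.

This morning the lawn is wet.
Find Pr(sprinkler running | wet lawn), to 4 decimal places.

Pr(sprinkler running | wet lawn) ≈ 0.5645

For the numerator, keep only sprinkler running=true terms: 0.078580 + 0.008452 = 0.087032
Normalizer over all consistent configurations: 0.04×0.887×0.915 + 0.46×0.887×0.085 + 0.76×0.113×0.915 + 0.88×0.113×0.085 = 0.154178
P(sprinkler running | wet lawn) = 0.087032/0.154178 ≈ 0.5645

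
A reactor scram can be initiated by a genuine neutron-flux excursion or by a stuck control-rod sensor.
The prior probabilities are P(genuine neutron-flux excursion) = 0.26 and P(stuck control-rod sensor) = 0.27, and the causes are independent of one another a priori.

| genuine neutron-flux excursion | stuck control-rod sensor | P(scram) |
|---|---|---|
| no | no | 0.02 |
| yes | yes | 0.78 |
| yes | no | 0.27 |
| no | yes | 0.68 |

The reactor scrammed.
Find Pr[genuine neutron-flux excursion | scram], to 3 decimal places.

By total probability over the 4 (genuine neutron-flux excursion, stuck control-rod sensor) configurations:
  P(scram) = 0.02*0.74*0.73 + 0.68*0.74*0.27 + 0.27*0.26*0.73 + 0.78*0.26*0.27
        = 0.010804 + 0.135864 + 0.051246 + 0.054756 = 0.252670
The terms with genuine neutron-flux excursion present sum to 0.106002, so
  P(genuine neutron-flux excursion | scram) = 0.106002 / 0.252670 ≈ 0.420

Pr[genuine neutron-flux excursion | scram] ≈ 0.420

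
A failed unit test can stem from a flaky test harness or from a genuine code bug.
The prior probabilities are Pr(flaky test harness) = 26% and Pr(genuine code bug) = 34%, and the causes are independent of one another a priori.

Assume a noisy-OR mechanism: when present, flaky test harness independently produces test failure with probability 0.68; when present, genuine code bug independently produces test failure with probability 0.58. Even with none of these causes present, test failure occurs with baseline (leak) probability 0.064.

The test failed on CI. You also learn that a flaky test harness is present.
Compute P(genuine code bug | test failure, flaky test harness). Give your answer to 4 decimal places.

Under noisy-OR, P(test failure | causes) = 1 − (1−0.064)·∏(1−qᵢ) over the active causes.
Weight on genuine code bug=true, given the evidence: 0.874202·0.34 = 0.297229
Denominator P(test failure | flaky test harness): 0.70048·0.66 + 0.874202·0.34 = 0.759546
P(genuine code bug | test failure, flaky test harness) = 0.297229/0.759546 ≈ 0.3913

P(genuine code bug | test failure, flaky test harness) ≈ 0.3913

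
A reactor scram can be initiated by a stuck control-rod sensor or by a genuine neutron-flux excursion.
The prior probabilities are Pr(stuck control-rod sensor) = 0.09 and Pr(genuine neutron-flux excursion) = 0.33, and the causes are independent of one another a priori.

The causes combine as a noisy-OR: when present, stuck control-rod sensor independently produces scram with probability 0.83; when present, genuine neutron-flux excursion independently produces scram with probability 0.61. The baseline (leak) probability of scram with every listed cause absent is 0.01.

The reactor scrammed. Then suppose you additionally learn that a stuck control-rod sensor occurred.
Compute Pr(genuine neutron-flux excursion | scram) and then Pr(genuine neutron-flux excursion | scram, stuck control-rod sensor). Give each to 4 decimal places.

Under noisy-OR, P(scram | causes) = 1 − (1−0.01)·∏(1−qᵢ) over the active causes.
P(scram) = 0.01×0.91×0.67 + 0.6139×0.91×0.33 + 0.8317×0.09×0.67 + 0.934363×0.09×0.33 = 0.006097 + 0.184354 + 0.050152 + 0.027751 = 0.268354
The genuine neutron-flux excursion-present share is 0.184354 + 0.027751 = 0.212105.
Hence the posterior is 0.212105/0.268354 ≈ 0.7904.

Now condition on the additional information:
Weight on genuine neutron-flux excursion=true, given the evidence: 0.934363*0.33 = 0.308340
The normalizing constant is 0.8317*0.67 + 0.934363*0.33 = 0.865579
P(genuine neutron-flux excursion | scram, stuck control-rod sensor) = 0.308340/0.865579 ≈ 0.3562
This is intercausal reasoning (explaining away): once stuck control-rod sensor accounts for the scram, genuine neutron-flux excursion becomes less likely.

Pr(genuine neutron-flux excursion | scram) ≈ 0.7904; Pr(genuine neutron-flux excursion | scram, stuck control-rod sensor) ≈ 0.3562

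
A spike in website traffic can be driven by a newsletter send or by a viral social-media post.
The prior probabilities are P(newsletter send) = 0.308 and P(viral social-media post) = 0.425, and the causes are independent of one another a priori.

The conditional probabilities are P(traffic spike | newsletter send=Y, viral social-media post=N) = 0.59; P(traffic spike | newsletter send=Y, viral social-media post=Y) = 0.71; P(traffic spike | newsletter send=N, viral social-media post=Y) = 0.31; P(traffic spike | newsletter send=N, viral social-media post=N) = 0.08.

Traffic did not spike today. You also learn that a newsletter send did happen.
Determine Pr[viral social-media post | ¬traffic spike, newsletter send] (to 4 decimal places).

Pr[viral social-media post | ¬traffic spike, newsletter send] ≈ 0.3433

P(¬traffic spike | newsletter send) = 0.41×0.575 + 0.29×0.425 = 0.235750 + 0.123250 = 0.359000
The viral social-media post-present share is 0.29×0.425 = 0.123250.
So P(viral social-media post | ¬traffic spike, newsletter send) = 0.123250/0.359000 ≈ 0.3433.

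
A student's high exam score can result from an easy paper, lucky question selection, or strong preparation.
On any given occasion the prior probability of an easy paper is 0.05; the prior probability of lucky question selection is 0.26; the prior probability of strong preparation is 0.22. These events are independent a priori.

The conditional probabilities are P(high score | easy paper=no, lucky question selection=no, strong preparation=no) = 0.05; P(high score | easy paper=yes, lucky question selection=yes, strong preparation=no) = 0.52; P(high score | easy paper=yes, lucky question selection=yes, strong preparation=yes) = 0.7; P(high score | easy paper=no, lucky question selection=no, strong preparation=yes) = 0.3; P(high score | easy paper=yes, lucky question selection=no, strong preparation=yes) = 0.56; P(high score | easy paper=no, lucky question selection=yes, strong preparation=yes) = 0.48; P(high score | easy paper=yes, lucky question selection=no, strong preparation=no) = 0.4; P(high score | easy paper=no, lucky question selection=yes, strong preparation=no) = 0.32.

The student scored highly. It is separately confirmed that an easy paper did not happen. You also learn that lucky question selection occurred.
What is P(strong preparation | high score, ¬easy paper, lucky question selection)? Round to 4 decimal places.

P(strong preparation | high score, ¬easy paper, lucky question selection) ≈ 0.2973

Weight on strong preparation=true, given the evidence: 0.48·0.22 = 0.105600
Normalizer over all consistent configurations: 0.32·0.78 + 0.48·0.22 = 0.355200
Posterior = 0.105600 / 0.355200 ≈ 0.2973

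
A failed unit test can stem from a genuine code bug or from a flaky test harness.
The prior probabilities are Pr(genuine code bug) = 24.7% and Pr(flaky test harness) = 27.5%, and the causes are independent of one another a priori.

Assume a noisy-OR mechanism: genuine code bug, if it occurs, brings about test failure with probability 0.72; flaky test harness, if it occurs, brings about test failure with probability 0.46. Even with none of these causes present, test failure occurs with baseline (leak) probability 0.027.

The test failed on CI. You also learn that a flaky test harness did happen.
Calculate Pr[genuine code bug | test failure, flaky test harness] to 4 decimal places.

Under noisy-OR, P(test failure | causes) = 1 − (1−0.027)·∏(1−qᵢ) over the active causes.
P(test failure | flaky test harness) = 0.47458·0.753 + 0.852882·0.247 = 0.357359 + 0.210662 = 0.568021
Of this, 0.210662 comes from 0.852882·0.247 (the genuine code bug=true cases).
P(genuine code bug | test failure, flaky test harness) = 0.210662 / 0.568021 ≈ 0.3709

Pr[genuine code bug | test failure, flaky test harness] ≈ 0.3709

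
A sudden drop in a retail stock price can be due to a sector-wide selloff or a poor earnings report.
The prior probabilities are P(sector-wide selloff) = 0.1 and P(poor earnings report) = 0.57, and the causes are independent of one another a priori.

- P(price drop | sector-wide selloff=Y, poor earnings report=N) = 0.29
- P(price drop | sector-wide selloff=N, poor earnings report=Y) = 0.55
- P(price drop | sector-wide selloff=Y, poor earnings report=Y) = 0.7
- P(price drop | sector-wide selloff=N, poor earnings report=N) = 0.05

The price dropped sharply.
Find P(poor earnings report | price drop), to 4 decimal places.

P(price drop) = 0.05*0.9*0.43 + 0.55*0.9*0.57 + 0.29*0.1*0.43 + 0.7*0.1*0.57 = 0.019350 + 0.282150 + 0.012470 + 0.039900 = 0.353870
Of this, 0.322050 comes from 0.282150 + 0.039900 (the poor earnings report=true cases).
Hence the posterior is 0.322050/0.353870 ≈ 0.9101.

P(poor earnings report | price drop) ≈ 0.9101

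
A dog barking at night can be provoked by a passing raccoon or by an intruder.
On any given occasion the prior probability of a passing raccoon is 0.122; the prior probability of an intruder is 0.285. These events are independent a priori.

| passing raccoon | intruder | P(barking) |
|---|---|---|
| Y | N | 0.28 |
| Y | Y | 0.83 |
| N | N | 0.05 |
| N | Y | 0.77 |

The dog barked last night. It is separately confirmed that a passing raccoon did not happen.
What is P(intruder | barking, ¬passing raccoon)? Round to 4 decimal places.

P(intruder | barking, ¬passing raccoon) ≈ 0.8599

Sum P(barking|·) weighted by the priors over both values of intruder:
  P(barking | ¬passing raccoon) = 0.05×0.715 + 0.77×0.285
        = 0.035750 + 0.219450 = 0.255200
The terms with intruder present sum to 0.219450, so
  P(intruder | barking, ¬passing raccoon) = 0.219450 / 0.255200 ≈ 0.8599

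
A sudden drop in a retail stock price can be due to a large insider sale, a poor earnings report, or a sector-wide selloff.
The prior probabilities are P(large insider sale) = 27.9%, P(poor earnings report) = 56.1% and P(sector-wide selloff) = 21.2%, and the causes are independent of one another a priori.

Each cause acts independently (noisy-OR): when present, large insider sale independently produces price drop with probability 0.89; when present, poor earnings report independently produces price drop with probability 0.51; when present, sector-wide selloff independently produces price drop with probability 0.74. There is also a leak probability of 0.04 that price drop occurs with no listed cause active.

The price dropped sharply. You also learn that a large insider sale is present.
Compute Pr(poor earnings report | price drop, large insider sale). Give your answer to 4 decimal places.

Pr(poor earnings report | price drop, large insider sale) ≈ 0.5729

Under noisy-OR, P(price drop | causes) = 1 − (1−0.04)·∏(1−qᵢ) over the active causes.
Enumerate the 4 (poor earnings report, sector-wide selloff) configurations and weight by the priors:
  P(price drop | large insider sale) = 0.8944*0.439*0.788 + 0.972544*0.439*0.212 + 0.948256*0.561*0.788 + 0.986547*0.561*0.212
        = 0.309402 + 0.090513 + 0.419194 + 0.117332 = 0.936441
Configurations with poor earnings report contribute 0.536526, so
  P(poor earnings report | price drop, large insider sale) = 0.536526 / 0.936441 ≈ 0.5729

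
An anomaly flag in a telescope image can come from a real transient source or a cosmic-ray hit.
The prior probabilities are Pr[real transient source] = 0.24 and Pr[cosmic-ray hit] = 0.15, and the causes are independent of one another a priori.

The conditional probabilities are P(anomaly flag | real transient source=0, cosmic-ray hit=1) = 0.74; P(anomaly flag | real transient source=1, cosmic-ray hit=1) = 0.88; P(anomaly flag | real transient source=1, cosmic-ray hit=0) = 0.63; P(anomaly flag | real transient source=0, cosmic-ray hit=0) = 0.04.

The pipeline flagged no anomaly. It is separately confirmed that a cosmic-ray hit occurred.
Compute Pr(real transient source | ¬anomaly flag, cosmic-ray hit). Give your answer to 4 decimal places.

Pr(real transient source | ¬anomaly flag, cosmic-ray hit) ≈ 0.1272

P(¬anomaly flag | cosmic-ray hit) = 0.26×0.76 + 0.12×0.24 = 0.197600 + 0.028800 = 0.226400
Of this, 0.028800 comes from 0.12×0.24 (the real transient source=true cases).
Hence the posterior is 0.028800/0.226400 ≈ 0.1272.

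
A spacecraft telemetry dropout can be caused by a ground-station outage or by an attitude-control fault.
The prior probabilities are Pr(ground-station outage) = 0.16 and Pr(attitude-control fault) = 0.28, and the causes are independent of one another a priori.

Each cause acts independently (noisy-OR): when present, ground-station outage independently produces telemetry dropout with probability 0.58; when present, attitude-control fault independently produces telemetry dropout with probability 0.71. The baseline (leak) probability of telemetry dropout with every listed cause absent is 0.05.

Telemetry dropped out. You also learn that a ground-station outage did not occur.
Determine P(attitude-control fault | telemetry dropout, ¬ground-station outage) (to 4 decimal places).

P(attitude-control fault | telemetry dropout, ¬ground-station outage) ≈ 0.8493

Under noisy-OR, P(telemetry dropout | causes) = 1 − (1−0.05)·∏(1−qᵢ) over the active causes.
Enumerate both values of attitude-control fault and weight by the priors:
  P(telemetry dropout | ¬ground-station outage) = 0.05×0.72 + 0.7245×0.28
        = 0.036000 + 0.202860 = 0.238860
Keeping only the attitude-control fault-present terms gives 0.202860, so
  P(attitude-control fault | telemetry dropout, ¬ground-station outage) = 0.202860 / 0.238860 ≈ 0.8493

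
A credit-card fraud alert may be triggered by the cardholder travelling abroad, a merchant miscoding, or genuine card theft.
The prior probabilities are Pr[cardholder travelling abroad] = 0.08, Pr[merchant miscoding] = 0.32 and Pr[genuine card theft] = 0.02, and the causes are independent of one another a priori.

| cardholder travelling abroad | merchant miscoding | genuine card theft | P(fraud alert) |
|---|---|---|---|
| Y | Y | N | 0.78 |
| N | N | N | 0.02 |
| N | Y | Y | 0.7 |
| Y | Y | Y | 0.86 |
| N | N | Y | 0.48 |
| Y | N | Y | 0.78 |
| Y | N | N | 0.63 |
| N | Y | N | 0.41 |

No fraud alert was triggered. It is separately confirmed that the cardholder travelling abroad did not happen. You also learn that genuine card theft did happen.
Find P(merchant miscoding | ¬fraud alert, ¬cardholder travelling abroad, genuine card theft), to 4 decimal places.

P(merchant miscoding | ¬fraud alert, ¬cardholder travelling abroad, genuine card theft) ≈ 0.2135

Enumerate both values of merchant miscoding and weight by the priors:
  P(¬fraud alert | ¬cardholder travelling abroad, genuine card theft) = 0.52×0.68 + 0.3×0.32
        = 0.353600 + 0.096000 = 0.449600
Keeping only the merchant miscoding-present terms gives 0.096000, so
  P(merchant miscoding | ¬fraud alert, ¬cardholder travelling abroad, genuine card theft) = 0.096000 / 0.449600 ≈ 0.2135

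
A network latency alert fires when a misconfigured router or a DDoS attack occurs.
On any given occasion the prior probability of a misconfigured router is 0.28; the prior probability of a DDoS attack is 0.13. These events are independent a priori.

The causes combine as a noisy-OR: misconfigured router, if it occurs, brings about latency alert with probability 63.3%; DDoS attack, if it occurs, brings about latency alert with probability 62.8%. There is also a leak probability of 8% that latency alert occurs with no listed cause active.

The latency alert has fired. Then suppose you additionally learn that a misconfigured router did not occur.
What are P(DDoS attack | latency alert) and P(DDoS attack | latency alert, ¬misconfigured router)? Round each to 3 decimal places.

P(DDoS attack | latency alert) ≈ 0.306; P(DDoS attack | latency alert, ¬misconfigured router) ≈ 0.551

Under noisy-OR, P(latency alert | causes) = 1 − (1−0.08)·∏(1−qᵢ) over the active causes.
By total probability over the 4 (misconfigured router, DDoS attack) configurations:
  P(latency alert) = 0.08·0.72·0.87 + 0.65776·0.72·0.13 + 0.66236·0.28·0.87 + 0.874398·0.28·0.13
        = 0.050112 + 0.061566 + 0.161351 + 0.031828 = 0.304857
Keeping only the DDoS attack-present terms gives 0.093394, so
  P(DDoS attack | latency alert) = 0.093394 / 0.304857 ≈ 0.306

With the extra evidence:
Weight on DDoS attack=true, given the evidence: 0.65776*0.13 = 0.085509
Normalizer over all consistent configurations: 0.08*0.87 + 0.65776*0.13 = 0.155109
Posterior = 0.085509 / 0.155109 ≈ 0.551
Ruling out misconfigured router raises the posterior on DDoS attack — the flip side of explaining away.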